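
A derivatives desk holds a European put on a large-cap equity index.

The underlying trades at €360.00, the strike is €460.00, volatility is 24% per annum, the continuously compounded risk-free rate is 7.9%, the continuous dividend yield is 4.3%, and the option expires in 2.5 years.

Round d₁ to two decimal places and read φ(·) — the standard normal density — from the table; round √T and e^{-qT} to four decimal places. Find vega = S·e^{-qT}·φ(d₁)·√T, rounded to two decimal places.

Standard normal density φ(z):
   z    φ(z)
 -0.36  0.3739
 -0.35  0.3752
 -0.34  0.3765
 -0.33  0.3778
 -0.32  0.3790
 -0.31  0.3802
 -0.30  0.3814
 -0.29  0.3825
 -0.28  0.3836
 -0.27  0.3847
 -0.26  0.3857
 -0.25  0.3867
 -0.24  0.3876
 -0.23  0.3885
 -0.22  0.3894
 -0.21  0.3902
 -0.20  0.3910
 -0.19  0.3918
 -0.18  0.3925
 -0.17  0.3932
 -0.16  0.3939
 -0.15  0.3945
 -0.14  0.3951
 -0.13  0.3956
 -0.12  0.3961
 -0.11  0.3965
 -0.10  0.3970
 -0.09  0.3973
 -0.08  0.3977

T = 2.5;  σ√T = 0.3795
d₁ = [ln(360/460) + (0.079 − 0.043 + 0.24²/2)·2.5] / 0.3795 = [-0.2451 + 0.1620] / 0.3795 = -0.2190 ⇒ -0.22
√T = √2.5 = 1.5811
φ(d₁) = φ(-0.22) = 0.3894
exp(−qT) = exp(−0.043·2.5) = 0.8981
vega = S·exp(−qT)·φ(d₁)·√T = 360·0.8981·0.3894·1.5811 = 199.0593
(Vega is the same for a European call and put with the same parameters.)

199.06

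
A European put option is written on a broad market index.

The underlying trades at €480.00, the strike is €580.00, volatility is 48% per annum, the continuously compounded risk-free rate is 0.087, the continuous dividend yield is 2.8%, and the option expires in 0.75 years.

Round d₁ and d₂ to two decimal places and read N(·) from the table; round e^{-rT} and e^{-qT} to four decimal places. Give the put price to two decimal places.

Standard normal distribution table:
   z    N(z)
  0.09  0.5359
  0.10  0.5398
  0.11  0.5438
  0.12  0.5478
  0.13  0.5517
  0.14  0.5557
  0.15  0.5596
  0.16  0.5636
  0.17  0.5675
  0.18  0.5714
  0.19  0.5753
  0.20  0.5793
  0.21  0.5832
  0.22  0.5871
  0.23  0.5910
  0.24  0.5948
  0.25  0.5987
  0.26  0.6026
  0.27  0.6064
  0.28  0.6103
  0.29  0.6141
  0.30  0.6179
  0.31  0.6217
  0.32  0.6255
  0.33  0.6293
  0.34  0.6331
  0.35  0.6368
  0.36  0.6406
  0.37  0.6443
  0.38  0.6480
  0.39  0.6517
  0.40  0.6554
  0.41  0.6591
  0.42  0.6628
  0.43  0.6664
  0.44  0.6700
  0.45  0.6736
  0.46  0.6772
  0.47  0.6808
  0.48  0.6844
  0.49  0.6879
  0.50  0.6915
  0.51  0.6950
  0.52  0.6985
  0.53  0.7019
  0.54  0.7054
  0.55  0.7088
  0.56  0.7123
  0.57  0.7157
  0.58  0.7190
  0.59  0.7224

T = 0.75;  σ√T = 0.4157
d₁ = [ln(480/580) + (0.087 − 0.028 + 0.48²/2)·0.75] / 0.4157 = [-0.1892 + 0.1306] / 0.4157 = -0.1410 → -0.14
d₂ = d₁ − σ√T = -0.1410 − 0.4157 = -0.5566 → -0.56
e^(−qT) = e^(−0.028·0.75) = 0.9792;  e^(−rT) = e^(−0.087·0.75) = 0.9368
N(−d₂) = N(0.56) = 0.7123;  N(−d₁) = N(0.14) = 0.5557
P = 580·0.9368·0.7123 − 480·0.9792·0.5557 = 387.0239 − 261.1879 = 125.8360

€125.84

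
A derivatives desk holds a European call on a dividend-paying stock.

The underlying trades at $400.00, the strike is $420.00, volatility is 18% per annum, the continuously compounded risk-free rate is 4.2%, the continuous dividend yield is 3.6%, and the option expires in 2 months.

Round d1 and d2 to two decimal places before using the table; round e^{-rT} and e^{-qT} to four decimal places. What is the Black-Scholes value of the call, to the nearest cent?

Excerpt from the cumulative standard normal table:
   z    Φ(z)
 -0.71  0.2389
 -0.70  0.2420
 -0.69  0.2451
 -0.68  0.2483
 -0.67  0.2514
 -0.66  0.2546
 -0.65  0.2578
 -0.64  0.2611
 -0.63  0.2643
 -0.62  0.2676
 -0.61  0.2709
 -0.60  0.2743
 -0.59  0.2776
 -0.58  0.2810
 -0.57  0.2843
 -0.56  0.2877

σ√T = 0.18·√0.1667 = 0.0735
ln(S/K) + (r − q + σ²/2)T = ln(400/420) + (0.042 − 0.036 + 0.18²/2)·0.1667 = -0.0488 + 0.0037 = -0.0451
d₁ = -0.0451 / 0.0735 = -0.6136 → -0.61
d₂ = d₁ − σ√T = -0.6136 − 0.0735 = -0.6871 → -0.69
e^(−qT) = e^(−0.036·0.1667) = 0.9940;  e^(−rT) = e^(−0.042·0.1667) = 0.9930
N(d₁) = N(-0.61) = 0.2709;  N(d₂) = N(-0.69) = 0.2451
C = 400·0.9940·0.2709 − 420·0.9930·0.2451 = 107.7098 − 102.2214 = 5.4884

$5.49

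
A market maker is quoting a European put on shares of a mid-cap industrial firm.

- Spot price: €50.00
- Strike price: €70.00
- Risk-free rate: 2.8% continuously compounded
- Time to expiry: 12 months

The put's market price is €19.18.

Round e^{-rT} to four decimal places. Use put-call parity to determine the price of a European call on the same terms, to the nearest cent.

exp(−rT) = exp(−0.028·1) = 0.9724
Put-call parity: C − P = S − K·e^(−rT) = 50 − 70·0.9724 = 50 − 68.0680 = -18.0680
C = P + (C − P) = 19.18 + (-18.0680) = 1.1120

€1.11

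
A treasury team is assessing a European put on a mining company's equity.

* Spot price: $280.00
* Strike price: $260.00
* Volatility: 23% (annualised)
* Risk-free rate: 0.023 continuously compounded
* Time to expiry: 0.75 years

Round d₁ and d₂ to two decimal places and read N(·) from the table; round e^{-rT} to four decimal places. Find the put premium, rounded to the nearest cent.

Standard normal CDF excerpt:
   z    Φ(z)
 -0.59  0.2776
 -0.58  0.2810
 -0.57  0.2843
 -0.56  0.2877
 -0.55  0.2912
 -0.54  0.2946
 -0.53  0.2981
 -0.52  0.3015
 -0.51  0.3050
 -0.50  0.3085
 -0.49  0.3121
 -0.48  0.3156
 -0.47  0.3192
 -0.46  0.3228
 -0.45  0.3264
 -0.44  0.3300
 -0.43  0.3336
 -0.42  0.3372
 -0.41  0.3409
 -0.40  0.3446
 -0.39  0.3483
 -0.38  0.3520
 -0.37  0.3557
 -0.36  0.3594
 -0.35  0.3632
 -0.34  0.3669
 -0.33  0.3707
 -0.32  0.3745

σ√T = 0.23·√0.75 = 0.1992
d₁ = [ln(280/260) + (0.023 + ½·0.23²)·0.75] / (σ√T) = (0.0741 + 0.0371) / 0.1992 = 0.5582 ⇒ 0.56
d₂ = 0.5582 − 0.1992 = 0.3591 ⇒ 0.36
exp(−rT) = exp(−0.023·0.75) = 0.9829
P = 260·0.9829·N(-0.36) − 280·N(-0.56) = 260·0.9829·0.3594 − 280·0.2877 = 91.8461 − 80.5560 = 11.2901

$11.29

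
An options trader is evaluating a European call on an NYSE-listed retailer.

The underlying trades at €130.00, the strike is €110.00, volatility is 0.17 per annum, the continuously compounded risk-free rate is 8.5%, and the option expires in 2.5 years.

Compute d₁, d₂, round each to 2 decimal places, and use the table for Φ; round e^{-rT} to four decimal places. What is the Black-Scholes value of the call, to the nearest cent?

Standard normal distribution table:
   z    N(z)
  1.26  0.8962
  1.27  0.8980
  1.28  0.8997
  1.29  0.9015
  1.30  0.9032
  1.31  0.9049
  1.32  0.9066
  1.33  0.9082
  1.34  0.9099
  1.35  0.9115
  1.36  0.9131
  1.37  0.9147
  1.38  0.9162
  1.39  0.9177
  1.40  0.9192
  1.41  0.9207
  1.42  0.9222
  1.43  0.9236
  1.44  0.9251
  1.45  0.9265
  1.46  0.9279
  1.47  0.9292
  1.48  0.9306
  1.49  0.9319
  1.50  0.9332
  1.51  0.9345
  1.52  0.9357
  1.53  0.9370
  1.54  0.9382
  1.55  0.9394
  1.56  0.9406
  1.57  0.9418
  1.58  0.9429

€42.10

T = 2.5;  σ√T = 0.2688
d₁ = [ln(130/110) + (0.085 + ½·0.17²)·2.5] / (σ√T) = (0.1671 + 0.2486) / 0.2688 = 1.5465 ≈ 1.55
d₂ = 1.5465 − 0.2688 = 1.2777 ≈ 1.28
exp(−rT) = exp(−0.085·2.5) = 0.8086
N(d₁) = N(1.55) = 0.9394;  N(d₂) = N(1.28) = 0.8997
C = 130·0.9394 − 110·0.8086·0.8997 = 122.1220 − 80.0247 = 42.0973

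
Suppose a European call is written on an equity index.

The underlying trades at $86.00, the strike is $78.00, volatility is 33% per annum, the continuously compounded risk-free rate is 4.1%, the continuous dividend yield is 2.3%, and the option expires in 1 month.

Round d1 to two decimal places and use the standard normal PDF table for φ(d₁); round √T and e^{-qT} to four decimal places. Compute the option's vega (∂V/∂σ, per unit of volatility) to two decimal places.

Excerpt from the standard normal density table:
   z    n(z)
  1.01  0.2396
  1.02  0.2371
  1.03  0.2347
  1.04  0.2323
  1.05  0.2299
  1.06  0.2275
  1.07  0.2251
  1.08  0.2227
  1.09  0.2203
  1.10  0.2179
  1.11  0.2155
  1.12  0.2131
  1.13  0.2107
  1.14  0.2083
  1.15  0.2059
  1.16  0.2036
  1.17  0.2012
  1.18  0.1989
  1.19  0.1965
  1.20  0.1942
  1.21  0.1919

5.46

T = 0.08333;  σ√T = 0.0953
d₁ = [ln(86/78) + (0.041 − 0.023 + ½·0.33²)·0.08333] / (σ√T) = (0.0976 + 0.0060) / 0.0953 = 1.0883 which rounds to 1.09
√T = √0.08333 = 0.2887
φ(d₁) = φ(1.09) = 0.2203
exp(−qT) = exp(−0.023·0.08333) = 0.9981
vega = S·exp(−qT)·φ(d₁)·√T = 86·0.9981·0.2203·0.2887 = 5.4593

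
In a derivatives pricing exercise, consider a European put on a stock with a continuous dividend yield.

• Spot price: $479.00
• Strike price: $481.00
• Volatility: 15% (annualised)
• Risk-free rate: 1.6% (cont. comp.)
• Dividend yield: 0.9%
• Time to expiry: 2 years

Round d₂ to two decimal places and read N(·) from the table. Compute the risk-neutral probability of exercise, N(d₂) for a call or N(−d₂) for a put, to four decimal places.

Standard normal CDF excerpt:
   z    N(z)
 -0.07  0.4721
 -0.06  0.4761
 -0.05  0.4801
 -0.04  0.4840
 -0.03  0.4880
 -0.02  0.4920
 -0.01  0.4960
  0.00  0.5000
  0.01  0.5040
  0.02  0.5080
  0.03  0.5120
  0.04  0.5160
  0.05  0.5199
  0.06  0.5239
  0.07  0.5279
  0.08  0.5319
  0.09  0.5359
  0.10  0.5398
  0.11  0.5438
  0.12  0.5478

T = 2;  σ√T = 0.2121
d₁ = [ln(479/481) + (0.016 − 0.009 + ½·0.15²)·2] / (σ√T) = (-0.0042 + 0.0365) / 0.2121 = 0.1524 ≈ 0.15
d₂ = 0.1524 − 0.2121 = -0.0597 ≈ -0.06
Risk-neutral Pr[S_T < K] = N(−d₂) = N(0.06) = 0.5239

0.5239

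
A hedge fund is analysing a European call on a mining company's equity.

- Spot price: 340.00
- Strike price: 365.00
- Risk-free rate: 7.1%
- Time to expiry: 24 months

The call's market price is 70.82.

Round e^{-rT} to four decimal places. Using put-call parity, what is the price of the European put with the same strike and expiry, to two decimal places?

47.49

e^(−rT) = e^(−0.071·2) = 0.8676
Put-call parity: C − P = S − K·e^(−rT) = 340 − 365·0.8676 = 340 − 316.6740 = 23.3260
P = C − (C − P) = 70.82 − (23.3260) = 47.4940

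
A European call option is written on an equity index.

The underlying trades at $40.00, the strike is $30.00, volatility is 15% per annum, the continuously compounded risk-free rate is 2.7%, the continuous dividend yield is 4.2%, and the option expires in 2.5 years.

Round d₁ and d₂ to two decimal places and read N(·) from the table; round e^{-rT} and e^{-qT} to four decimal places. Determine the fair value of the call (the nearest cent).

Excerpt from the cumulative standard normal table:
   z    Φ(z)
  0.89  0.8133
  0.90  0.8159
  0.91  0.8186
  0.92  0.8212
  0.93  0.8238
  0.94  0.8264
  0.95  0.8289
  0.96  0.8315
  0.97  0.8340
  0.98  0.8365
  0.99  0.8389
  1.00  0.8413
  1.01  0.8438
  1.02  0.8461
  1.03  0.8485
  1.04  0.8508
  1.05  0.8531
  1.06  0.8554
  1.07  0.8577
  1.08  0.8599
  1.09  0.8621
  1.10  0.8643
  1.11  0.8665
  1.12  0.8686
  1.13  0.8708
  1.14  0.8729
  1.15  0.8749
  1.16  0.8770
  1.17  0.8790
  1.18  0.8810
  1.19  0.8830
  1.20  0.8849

$8.48

σ√T = 0.15·√2.5 = 0.2372
ln(S/K) + (r − q + σ²/2)T = ln(40/30) + (0.027 − 0.042 + 0.15²/2)·2.5 = 0.2877 − 0.0094 = 0.2783
d₁ = 0.2783 / 0.2372 = 1.1734 → 1.17
d₂ = d₁ − σ√T = 1.1734 − 0.2372 = 0.9363 → 0.94
exp(−qT) = exp(−0.042·2.5) = 0.9003;  exp(−rT) = exp(−0.027·2.5) = 0.9347
N(d₁) = N(1.17) = 0.8790;  N(d₂) = N(0.94) = 0.8264
C = 40·0.9003·0.8790 − 30·0.9347·0.8264 = 31.6545 − 23.1731 = 8.4815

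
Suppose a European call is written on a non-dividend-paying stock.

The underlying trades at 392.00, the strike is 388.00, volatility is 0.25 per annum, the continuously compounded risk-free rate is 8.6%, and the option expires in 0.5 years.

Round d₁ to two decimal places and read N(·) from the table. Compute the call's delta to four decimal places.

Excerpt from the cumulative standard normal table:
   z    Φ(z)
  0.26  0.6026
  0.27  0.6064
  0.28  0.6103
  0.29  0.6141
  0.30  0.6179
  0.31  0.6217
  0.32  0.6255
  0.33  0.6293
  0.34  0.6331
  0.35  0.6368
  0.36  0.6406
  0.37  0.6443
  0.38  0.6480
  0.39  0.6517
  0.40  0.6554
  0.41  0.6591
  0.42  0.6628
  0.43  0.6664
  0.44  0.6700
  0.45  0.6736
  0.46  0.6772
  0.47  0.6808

0.6517

σ√T = 0.25 × 0.7071 = 0.1768
d₁ = [ln(392/388) + (0.086 + 0.25²/2)·0.5] / 0.1768 = [0.0103 + 0.0586] / 0.1768 = 0.3897 which rounds to 0.39
N(d₁) = N(0.39) = 0.6517
Δ_call = N(d₁) = 0.6517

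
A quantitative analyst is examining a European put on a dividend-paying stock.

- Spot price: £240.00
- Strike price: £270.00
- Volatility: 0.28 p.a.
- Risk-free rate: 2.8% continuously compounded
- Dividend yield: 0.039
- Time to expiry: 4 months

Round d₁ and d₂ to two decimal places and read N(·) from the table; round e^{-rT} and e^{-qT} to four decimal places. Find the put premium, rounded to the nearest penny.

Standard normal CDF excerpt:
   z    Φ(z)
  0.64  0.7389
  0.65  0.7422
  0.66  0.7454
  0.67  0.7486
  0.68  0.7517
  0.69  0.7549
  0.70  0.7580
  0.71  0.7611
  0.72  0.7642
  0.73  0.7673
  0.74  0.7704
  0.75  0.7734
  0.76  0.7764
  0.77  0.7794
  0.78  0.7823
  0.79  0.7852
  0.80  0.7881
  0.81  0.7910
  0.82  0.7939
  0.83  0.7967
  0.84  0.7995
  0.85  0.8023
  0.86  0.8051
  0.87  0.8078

T = 0.3333;  σ√T = 0.1617
ln(S/K) + (r − q + σ²/2)T = ln(240/270) + (0.028 − 0.039 + 0.28²/2)·0.3333 = -0.1178 + 0.0094 = -0.1084
d₁ = -0.1084 / 0.1617 = -0.6704 ≈ -0.67
d₂ = d₁ − σ√T = -0.6704 − 0.1617 = -0.8321 ≈ -0.83
e^(−qT) = e^(−0.039·0.3333) = 0.9871;  e^(−rT) = e^(−0.028·0.3333) = 0.9907
N(−d₂) = N(0.83) = 0.7967;  N(−d₁) = N(0.67) = 0.7486
P = 270·0.9907·0.7967 − 240·0.9871·0.7486 = 213.1085 − 177.3463 = 35.7622

£35.76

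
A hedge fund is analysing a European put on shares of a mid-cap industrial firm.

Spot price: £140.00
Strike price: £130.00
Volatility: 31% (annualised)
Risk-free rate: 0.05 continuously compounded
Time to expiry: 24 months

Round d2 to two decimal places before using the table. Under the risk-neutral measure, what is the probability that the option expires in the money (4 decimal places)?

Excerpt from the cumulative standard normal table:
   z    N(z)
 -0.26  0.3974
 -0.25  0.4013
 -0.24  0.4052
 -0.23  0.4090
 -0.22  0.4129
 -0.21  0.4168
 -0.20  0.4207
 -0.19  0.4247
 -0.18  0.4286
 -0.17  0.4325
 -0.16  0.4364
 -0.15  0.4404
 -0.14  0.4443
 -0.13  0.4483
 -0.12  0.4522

σ√T = 0.31 × 1.4142 = 0.4384
d₁ = [ln(140/130) + (0.05 + 0.31²/2)·2] / 0.4384 = [0.0741 + 0.1961] / 0.4384 = 0.6163 ≈ 0.62
d₂ = d₁ − σ√T = 0.6163 − 0.4384 = 0.1779 ≈ 0.18
Risk-neutral Pr[S_T < K] = N(−d₂) = N(-0.18) = 0.4286

0.4286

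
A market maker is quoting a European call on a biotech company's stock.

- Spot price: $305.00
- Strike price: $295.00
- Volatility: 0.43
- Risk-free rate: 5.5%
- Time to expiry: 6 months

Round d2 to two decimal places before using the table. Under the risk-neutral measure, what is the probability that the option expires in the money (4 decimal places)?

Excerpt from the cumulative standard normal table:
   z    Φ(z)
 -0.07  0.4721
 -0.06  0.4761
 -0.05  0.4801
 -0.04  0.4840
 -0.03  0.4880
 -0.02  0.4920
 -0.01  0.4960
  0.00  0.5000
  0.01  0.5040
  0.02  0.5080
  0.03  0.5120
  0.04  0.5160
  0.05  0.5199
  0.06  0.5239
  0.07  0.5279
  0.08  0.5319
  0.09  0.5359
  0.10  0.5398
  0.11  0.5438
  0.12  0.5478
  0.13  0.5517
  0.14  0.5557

T = 0.5;  σ√T = 0.3041
d₁ = [ln(305/295) + (0.055 + 0.43²/2)·0.5] / 0.3041 = [0.0333 + 0.0737] / 0.3041 = 0.3521 which rounds to 0.35
d₂ = d₁ − σ√T = 0.3521 − 0.3041 = 0.0481 which rounds to 0.05
Risk-neutral Pr[S_T > K] = N(d₂) = N(0.05) = 0.5199

0.5199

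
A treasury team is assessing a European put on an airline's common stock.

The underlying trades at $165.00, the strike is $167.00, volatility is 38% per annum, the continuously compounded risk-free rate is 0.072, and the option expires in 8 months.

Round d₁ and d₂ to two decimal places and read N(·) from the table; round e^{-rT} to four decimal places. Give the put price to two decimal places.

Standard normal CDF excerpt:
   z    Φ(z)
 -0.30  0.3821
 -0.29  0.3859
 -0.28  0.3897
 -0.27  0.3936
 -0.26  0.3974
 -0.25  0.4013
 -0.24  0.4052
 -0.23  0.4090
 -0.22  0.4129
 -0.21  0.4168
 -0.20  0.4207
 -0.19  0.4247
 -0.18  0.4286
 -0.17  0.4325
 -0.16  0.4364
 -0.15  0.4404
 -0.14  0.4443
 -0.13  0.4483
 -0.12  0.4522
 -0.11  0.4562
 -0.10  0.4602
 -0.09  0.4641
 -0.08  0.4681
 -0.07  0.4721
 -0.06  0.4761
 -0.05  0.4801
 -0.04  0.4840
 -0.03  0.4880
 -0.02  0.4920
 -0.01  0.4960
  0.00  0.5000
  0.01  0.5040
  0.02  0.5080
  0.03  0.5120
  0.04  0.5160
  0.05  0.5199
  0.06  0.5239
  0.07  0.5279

σ√T = 0.38·√0.6667 = 0.3103
d₁ = [ln(165/167) + (0.072 + 0.38²/2)·0.6667] / 0.3103 = [-0.0120 + 0.0961] / 0.3103 = 0.2710 → 0.27
d₂ = d₁ − σ√T = 0.2710 − 0.3103 = -0.0393 → -0.04
e^(−rT) = e^(−0.072·0.6667) = 0.9531
N(−d₂) = N(0.04) = 0.5160;  N(−d₁) = N(-0.27) = 0.3936
P = 167·0.9531·0.5160 − 165·0.3936 = 82.1305 − 64.9440 = 17.1865

$17.19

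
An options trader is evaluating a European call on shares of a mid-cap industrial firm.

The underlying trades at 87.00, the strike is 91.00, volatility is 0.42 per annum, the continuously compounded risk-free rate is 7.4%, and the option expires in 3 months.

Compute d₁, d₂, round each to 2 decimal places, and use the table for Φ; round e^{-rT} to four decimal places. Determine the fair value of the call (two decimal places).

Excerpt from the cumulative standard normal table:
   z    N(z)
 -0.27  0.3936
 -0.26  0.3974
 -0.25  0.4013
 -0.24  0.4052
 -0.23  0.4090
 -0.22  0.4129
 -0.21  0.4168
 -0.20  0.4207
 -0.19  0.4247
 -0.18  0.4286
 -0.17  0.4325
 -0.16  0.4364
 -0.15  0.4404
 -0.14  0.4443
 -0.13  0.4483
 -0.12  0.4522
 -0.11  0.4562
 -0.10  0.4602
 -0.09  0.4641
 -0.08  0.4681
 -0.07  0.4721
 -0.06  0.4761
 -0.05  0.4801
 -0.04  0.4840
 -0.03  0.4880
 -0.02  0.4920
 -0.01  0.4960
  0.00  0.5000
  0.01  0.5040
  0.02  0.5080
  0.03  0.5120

T = 0.25;  σ√T = 0.2100
d₁ = [ln(87/91) + (0.074 + ½·0.42²)·0.25] / (σ√T) = (-0.0450 + 0.0405) / 0.2100 = -0.0210 ⇒ -0.02
d₂ = -0.0210 − 0.2100 = -0.2310 ⇒ -0.23
e^(−rT) = e^(−0.074·0.25) = 0.9817
N(d₁) = N(-0.02) = 0.4920;  N(d₂) = N(-0.23) = 0.4090
C = 87·0.4920 − 91·0.9817·0.4090 = 42.8040 − 36.5379 = 6.2661

6.27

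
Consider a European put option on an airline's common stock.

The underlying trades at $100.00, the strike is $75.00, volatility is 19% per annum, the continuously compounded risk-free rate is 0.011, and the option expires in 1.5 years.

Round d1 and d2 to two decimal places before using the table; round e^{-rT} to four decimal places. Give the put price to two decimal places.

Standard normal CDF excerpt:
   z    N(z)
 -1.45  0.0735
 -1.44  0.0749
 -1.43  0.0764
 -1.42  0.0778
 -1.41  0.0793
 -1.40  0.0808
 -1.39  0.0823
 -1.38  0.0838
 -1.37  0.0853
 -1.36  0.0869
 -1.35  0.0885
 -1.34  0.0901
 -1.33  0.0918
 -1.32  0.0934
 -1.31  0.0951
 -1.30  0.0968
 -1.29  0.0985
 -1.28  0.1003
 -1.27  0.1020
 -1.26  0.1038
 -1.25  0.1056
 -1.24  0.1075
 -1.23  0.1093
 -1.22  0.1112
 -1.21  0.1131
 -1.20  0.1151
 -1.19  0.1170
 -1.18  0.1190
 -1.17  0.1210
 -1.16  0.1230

σ√T = 0.19·√1.5 = 0.2327
d₁ = [ln(100/75) + (0.011 + ½·0.19²)·1.5] / (σ√T) = (0.2877 + 0.0436) / 0.2327 = 1.4235 which rounds to 1.42
d₂ = 1.4235 − 0.2327 = 1.1908 which rounds to 1.19
e^(−rT) = e^(−0.011·1.5) = 0.9836
N(−d₂) = N(-1.19) = 0.1170;  N(−d₁) = N(-1.42) = 0.0778
P = 75·0.9836·0.1170 − 100·0.0778 = 8.6311 − 7.7800 = 0.8511

$0.85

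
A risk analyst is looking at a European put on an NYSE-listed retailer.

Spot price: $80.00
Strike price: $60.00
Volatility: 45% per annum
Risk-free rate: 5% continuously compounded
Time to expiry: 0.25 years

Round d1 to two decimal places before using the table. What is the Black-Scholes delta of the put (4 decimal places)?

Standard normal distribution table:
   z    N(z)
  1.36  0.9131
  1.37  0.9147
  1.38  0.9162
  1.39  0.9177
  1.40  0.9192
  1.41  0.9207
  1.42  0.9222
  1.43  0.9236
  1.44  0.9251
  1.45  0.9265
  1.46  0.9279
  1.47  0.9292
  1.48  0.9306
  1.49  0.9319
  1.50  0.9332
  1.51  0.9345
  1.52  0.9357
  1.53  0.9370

σ√T = 0.45·√0.25 = 0.2250
ln(S/K) + (r + σ²/2)T = ln(80/60) + (0.05 + 0.45²/2)·0.25 = 0.2877 + 0.0378 = 0.3255
d₁ = 0.3255 / 0.2250 = 1.4466 which rounds to 1.45
N(d₁) = N(1.45) = 0.9265
Δ_put = N(d₁) − 1 = 0.9265 − 1 = -0.0735

-0.0735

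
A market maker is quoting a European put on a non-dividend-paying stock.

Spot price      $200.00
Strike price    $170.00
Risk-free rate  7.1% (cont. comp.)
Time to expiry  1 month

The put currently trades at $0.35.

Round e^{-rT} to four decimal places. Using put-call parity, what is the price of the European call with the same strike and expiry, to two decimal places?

e^(−rT) = e^(−0.071·0.08333) = 0.9941
Put-call parity: C − P = S − K·e^(−rT) = 200 − 170·0.9941 = 200 − 168.9970 = 31.0030
C = P + (C − P) = 0.35 + (31.0030) = 31.3530

$31.35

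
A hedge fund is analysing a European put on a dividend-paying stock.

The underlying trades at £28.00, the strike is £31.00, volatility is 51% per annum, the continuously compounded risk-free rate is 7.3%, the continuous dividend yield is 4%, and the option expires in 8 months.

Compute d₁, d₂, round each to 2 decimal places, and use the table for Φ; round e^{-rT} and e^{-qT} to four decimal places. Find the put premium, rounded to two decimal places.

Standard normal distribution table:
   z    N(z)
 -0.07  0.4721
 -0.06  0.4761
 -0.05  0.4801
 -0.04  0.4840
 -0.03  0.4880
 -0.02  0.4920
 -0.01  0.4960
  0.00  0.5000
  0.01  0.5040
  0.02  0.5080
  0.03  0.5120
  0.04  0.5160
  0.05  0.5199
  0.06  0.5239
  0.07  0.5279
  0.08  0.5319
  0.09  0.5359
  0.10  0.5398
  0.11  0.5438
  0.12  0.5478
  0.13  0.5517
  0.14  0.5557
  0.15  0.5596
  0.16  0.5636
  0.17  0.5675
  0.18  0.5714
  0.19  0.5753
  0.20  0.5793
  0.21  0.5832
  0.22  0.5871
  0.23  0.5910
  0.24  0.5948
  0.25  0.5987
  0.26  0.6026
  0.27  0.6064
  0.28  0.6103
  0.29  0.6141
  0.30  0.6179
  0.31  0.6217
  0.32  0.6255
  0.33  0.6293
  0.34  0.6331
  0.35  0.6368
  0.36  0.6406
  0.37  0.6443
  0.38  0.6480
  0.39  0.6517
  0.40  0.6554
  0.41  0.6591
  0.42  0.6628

£5.94

σ√T = 0.51 × 0.8165 = 0.4164
ln(S/K) + (r − q + σ²/2)T = ln(28/31) + (0.073 − 0.04 + 0.51²/2)·0.6667 = -0.1018 + 0.1087 = 0.0069
d₁ = 0.0069 / 0.4164 = 0.0166 which rounds to 0.02
d₂ = d₁ − σ√T = 0.0166 − 0.4164 = -0.3998 which rounds to -0.40
e^(−qT) = e^(−0.04·0.6667) = 0.9737;  e^(−rT) = e^(−0.073·0.6667) = 0.9525
N(−d₂) = N(0.40) = 0.6554;  N(−d₁) = N(-0.02) = 0.4920
P = 31·0.9525·0.6554 − 28·0.9737·0.4920 = 19.3523 − 13.4137 = 5.9386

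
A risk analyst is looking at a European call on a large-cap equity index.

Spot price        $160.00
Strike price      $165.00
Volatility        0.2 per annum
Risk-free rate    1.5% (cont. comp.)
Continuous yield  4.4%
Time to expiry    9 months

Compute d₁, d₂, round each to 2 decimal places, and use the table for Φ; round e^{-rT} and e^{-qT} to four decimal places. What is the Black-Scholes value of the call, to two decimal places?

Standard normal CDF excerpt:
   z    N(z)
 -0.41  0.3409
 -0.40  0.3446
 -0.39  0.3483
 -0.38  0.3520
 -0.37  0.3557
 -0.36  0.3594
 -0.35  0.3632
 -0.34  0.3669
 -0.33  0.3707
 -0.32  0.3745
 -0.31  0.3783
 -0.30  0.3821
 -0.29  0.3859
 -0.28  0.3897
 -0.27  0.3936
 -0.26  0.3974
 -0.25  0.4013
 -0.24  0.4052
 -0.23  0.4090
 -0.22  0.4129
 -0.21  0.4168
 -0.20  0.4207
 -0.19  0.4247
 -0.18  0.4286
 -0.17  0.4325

$7.09

T = 0.75;  σ√T = 0.1732
d₁ = [ln(160/165) + (0.015 − 0.044 + 0.2²/2)·0.75] / 0.1732 = [-0.0308 − 0.0067] / 0.1732 = -0.2166 ≈ -0.22
d₂ = d₁ − σ√T = -0.2166 − 0.1732 = -0.3898 ≈ -0.39
e^(−qT) = e^(−0.044·0.75) = 0.9675;  e^(−rT) = e^(−0.015·0.75) = 0.9888
C = 160·0.9675·N(-0.22) − 165·0.9888·N(-0.39) = 160·0.9675·0.4129 − 165·0.9888·0.3483 = 63.9169 − 56.8258 = 7.0911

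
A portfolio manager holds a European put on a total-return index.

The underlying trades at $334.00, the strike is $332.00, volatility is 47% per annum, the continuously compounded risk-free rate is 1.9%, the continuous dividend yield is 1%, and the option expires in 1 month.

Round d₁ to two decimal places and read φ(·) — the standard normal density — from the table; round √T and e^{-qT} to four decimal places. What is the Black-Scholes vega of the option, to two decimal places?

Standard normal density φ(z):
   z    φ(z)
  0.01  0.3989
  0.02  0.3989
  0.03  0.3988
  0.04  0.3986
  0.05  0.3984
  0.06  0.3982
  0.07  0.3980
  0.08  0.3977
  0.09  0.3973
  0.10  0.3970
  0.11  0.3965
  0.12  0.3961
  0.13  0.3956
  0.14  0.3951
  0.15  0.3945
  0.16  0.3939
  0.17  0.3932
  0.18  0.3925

σ√T = 0.47 × 0.2887 = 0.1357
d₁ = [ln(334/332) + (0.019 − 0.01 + ½·0.47²)·0.08333] / (σ√T) = (0.0060 + 0.0100) / 0.1357 = 0.1176 ≈ 0.12
√T = √0.08333 = 0.2887
φ(d₁) = φ(0.12) = 0.3961
exp(−qT) = exp(−0.01·0.08333) = 0.9992
vega = S·exp(−qT)·φ(d₁)·√T = 334·0.9992·0.3961·0.2887 = 38.1637

38.16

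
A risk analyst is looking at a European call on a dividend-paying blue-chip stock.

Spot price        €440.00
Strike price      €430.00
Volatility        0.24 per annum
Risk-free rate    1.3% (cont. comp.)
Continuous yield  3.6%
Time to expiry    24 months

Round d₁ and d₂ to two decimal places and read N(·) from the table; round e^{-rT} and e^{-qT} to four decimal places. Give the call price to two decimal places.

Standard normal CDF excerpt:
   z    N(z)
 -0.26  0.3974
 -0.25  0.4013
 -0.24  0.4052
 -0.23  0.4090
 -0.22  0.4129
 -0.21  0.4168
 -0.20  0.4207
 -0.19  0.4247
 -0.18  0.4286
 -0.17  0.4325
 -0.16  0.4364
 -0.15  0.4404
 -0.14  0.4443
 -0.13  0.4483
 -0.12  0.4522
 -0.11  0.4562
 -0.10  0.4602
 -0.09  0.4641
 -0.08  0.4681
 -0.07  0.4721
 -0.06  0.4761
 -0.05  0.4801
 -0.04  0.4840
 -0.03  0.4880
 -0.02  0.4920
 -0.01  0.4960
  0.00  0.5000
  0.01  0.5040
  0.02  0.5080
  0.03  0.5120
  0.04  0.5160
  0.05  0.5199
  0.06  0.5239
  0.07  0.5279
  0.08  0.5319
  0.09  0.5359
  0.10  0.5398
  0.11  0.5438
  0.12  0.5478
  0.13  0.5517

σ√T = 0.24·√2 = 0.3394
ln(S/K) + (r − q + σ²/2)T = ln(440/430) + (0.013 − 0.036 + 0.24²/2)·2 = 0.0230 + 0.0116 = 0.0346
d₁ = 0.0346 / 0.3394 = 0.1019 ≈ 0.10
d₂ = d₁ − σ√T = 0.1019 − 0.3394 = -0.2375 ≈ -0.24
exp(−qT) = exp(−0.036·2) = 0.9305;  exp(−rT) = exp(−0.013·2) = 0.9743
C = 440·0.9305·N(0.10) − 430·0.9743·N(-0.24) = 440·0.9305·0.5398 − 430·0.9743·0.4052 = 221.0049 − 169.7581 = 51.2468

€51.25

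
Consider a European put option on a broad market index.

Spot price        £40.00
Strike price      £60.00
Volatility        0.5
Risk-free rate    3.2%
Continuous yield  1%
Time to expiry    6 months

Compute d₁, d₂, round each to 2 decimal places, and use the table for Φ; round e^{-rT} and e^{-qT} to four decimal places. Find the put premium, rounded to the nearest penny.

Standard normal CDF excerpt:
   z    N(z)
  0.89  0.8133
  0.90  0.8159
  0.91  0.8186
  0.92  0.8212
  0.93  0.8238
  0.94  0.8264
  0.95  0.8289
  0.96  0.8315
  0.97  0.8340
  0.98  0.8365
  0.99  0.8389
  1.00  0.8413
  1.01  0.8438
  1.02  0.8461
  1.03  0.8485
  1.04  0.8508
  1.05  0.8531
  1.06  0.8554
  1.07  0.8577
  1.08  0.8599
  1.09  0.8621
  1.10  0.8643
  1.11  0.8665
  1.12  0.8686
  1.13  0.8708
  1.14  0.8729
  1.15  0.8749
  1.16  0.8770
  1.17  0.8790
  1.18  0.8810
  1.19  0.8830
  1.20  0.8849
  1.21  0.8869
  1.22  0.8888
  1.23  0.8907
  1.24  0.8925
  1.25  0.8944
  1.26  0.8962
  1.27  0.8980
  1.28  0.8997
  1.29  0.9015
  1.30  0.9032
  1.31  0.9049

σ√T = 0.5 × 0.7071 = 0.3536
d₁ = [ln(40/60) + (0.032 − 0.01 + ½·0.5²)·0.5] / (σ√T) = (-0.4055 + 0.0735) / 0.3536 = -0.9389 ⇒ -0.94
d₂ = -0.9389 − 0.3536 = -1.2925 ⇒ -1.29
exp(−qT) = exp(−0.01·0.5) = 0.9950;  exp(−rT) = exp(−0.032·0.5) = 0.9841
N(−d₂) = N(1.29) = 0.9015;  N(−d₁) = N(0.94) = 0.8264
P = 60·0.9841·0.9015 − 40·0.9950·0.8264 = 53.2300 − 32.8907 = 20.3392

£20.34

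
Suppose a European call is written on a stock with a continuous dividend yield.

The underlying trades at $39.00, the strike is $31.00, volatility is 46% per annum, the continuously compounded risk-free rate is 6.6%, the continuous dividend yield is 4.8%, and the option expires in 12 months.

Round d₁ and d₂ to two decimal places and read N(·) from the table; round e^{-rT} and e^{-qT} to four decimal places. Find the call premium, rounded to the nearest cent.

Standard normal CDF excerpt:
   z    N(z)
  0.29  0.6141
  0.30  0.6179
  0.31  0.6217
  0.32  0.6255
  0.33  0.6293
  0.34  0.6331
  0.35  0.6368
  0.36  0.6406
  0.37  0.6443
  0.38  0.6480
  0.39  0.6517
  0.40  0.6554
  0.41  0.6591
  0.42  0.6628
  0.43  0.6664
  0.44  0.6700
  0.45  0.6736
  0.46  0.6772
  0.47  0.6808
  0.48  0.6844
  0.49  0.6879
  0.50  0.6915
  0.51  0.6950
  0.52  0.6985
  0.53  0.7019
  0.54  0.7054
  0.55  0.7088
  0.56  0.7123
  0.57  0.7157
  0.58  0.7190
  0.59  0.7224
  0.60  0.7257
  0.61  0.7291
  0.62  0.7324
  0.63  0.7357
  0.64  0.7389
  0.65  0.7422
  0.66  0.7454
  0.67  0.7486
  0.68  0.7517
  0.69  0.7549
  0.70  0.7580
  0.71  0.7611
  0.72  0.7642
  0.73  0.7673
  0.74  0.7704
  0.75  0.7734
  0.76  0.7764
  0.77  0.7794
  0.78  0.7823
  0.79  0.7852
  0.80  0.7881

T = 1;  σ√T = 0.4600
ln(S/K) + (r − q + σ²/2)T = ln(39/31) + (0.066 − 0.048 + 0.46²/2)·1 = 0.2296 + 0.1238 = 0.3534
d₁ = 0.3534 / 0.4600 = 0.7682 ⇒ 0.77
d₂ = d₁ − σ√T = 0.7682 − 0.4600 = 0.3082 ⇒ 0.31
exp(−qT) = exp(−0.048·1) = 0.9531;  exp(−rT) = exp(−0.066·1) = 0.9361
N(d₁) = N(0.77) = 0.7794;  N(d₂) = N(0.31) = 0.6217
C = 39·0.9531·0.7794 − 31·0.9361·0.6217 = 28.9710 − 18.0412 = 10.9298

$10.93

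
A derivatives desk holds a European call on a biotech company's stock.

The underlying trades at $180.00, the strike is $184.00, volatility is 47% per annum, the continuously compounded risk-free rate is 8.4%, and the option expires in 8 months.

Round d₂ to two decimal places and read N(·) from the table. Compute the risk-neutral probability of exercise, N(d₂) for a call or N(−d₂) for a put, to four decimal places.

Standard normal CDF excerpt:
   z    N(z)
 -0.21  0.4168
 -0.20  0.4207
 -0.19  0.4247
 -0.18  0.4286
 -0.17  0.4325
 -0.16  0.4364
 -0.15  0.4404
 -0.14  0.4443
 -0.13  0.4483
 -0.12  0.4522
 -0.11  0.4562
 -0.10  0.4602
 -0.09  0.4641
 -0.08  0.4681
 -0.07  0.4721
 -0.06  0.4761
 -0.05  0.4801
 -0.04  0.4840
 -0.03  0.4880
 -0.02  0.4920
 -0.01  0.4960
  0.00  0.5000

σ√T = 0.47 × 0.8165 = 0.3838
ln(S/K) + (r + σ²/2)T = ln(180/184) + (0.084 + 0.47²/2)·0.6667 = -0.0220 + 0.1296 = 0.1077
d₁ = 0.1077 / 0.3838 = 0.2805 → 0.28
d₂ = d₁ − σ√T = 0.2805 − 0.3838 = -0.1032 → -0.10
Pr(exercise) under Q = N(d₂) = 0.4602

0.4602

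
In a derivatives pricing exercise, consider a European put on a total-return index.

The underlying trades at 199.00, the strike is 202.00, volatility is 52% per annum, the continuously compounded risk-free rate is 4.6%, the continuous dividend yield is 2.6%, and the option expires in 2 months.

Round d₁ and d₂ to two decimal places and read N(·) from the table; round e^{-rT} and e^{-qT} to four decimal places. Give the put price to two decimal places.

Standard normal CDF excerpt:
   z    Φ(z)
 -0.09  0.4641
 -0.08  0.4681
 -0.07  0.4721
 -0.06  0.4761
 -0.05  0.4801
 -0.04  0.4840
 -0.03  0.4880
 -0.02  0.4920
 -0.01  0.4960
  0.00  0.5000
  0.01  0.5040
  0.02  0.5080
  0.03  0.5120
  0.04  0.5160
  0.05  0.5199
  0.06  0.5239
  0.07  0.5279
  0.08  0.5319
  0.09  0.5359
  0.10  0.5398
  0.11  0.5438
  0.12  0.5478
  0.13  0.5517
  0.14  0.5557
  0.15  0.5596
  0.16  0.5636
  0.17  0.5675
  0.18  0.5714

σ√T = 0.52 × 0.4082 = 0.2123
ln(S/K) + (r − q + σ²/2)T = ln(199/202) + (0.046 − 0.026 + 0.52²/2)·0.1667 = -0.0150 + 0.0259 = 0.0109
d₁ = 0.0109 / 0.2123 = 0.0514 ≈ 0.05
d₂ = d₁ − σ√T = 0.0514 − 0.2123 = -0.1609 ≈ -0.16
exp(−qT) = exp(−0.026·0.1667) = 0.9957;  exp(−rT) = exp(−0.046·0.1667) = 0.9924
N(−d₂) = N(0.16) = 0.5636;  N(−d₁) = N(-0.05) = 0.4801
P = 202·0.9924·0.5636 − 199·0.9957·0.4801 = 112.9820 − 95.1291 = 17.8529

17.85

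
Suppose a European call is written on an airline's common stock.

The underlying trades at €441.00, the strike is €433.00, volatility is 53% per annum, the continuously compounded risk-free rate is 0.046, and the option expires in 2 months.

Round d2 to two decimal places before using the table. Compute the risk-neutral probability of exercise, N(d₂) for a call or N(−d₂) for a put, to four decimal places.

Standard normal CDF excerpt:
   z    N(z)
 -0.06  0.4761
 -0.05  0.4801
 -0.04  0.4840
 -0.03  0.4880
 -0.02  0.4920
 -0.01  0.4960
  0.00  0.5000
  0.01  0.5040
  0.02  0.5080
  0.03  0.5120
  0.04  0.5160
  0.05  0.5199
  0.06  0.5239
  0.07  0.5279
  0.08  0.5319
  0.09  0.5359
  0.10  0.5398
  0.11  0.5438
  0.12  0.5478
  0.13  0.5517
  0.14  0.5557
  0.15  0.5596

σ√T = 0.53 × 0.4082 = 0.2164
d₁ = [ln(441/433) + (0.046 + ½·0.53²)·0.1667] / (σ√T) = (0.0183 + 0.0311) / 0.2164 = 0.2282 → 0.23
d₂ = 0.2282 − 0.2164 = 0.0119 → 0.01
Risk-neutral Pr[S_T > K] = N(d₂) = N(0.01) = 0.5040

0.5040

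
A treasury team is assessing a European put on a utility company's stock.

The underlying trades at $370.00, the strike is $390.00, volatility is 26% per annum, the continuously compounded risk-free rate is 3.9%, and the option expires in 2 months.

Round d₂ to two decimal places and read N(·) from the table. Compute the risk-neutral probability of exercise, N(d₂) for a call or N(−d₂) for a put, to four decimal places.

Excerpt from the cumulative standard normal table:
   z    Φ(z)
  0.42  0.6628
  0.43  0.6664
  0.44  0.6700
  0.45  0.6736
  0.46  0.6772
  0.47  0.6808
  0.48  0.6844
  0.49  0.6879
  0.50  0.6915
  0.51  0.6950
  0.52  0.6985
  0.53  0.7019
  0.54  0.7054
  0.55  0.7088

0.6879

σ√T = 0.26 × 0.4082 = 0.1061
ln(S/K) + (r + σ²/2)T = ln(370/390) + (0.039 + 0.26²/2)·0.1667 = -0.0526 + 0.0121 = -0.0405
d₁ = -0.0405 / 0.1061 = -0.3817 which rounds to -0.38
d₂ = d₁ − σ√T = -0.3817 − 0.1061 = -0.4878 which rounds to -0.49
Pr(exercise) under Q = N(−d₂) = N(0.49) = 0.6879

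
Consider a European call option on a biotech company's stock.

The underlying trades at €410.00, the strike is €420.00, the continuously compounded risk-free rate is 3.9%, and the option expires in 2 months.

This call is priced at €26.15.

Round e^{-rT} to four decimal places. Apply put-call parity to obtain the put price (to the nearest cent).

e^(−rT) = e^(−0.039·0.1667) = 0.9935
Put-call parity: C − P = S − K·e^(−rT) = 410 − 420·0.9935 = 410 − 417.2700 = -7.2700
P = C − (C − P) = 26.15 − (-7.2700) = 33.4200

€33.42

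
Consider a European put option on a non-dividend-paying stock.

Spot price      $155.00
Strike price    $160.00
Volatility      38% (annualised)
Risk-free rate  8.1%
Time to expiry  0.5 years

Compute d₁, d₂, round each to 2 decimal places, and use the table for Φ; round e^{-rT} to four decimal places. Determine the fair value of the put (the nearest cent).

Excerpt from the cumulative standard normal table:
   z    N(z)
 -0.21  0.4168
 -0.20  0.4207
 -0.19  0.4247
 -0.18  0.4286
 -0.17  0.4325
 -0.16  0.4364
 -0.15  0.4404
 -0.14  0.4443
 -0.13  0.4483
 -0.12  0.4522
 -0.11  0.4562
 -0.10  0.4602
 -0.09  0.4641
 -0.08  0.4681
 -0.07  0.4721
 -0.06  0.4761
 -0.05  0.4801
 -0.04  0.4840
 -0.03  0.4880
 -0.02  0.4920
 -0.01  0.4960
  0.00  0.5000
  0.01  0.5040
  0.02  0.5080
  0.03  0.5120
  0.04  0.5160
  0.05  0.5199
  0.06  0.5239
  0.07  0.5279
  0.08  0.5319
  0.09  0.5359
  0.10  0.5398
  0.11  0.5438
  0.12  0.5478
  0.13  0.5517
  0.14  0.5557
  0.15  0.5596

$15.90

σ√T = 0.38 × 0.7071 = 0.2687
d₁ = [ln(155/160) + (0.081 + 0.38²/2)·0.5] / 0.2687 = [-0.0317 + 0.0766] / 0.2687 = 0.1669 ≈ 0.17
d₂ = d₁ − σ√T = 0.1669 − 0.2687 = -0.1018 ≈ -0.10
e^(−rT) = e^(−0.081·0.5) = 0.9603
N(−d₂) = N(0.10) = 0.5398;  N(−d₁) = N(-0.17) = 0.4325
P = 160·0.9603·0.5398 − 155·0.4325 = 82.9392 − 67.0375 = 15.9017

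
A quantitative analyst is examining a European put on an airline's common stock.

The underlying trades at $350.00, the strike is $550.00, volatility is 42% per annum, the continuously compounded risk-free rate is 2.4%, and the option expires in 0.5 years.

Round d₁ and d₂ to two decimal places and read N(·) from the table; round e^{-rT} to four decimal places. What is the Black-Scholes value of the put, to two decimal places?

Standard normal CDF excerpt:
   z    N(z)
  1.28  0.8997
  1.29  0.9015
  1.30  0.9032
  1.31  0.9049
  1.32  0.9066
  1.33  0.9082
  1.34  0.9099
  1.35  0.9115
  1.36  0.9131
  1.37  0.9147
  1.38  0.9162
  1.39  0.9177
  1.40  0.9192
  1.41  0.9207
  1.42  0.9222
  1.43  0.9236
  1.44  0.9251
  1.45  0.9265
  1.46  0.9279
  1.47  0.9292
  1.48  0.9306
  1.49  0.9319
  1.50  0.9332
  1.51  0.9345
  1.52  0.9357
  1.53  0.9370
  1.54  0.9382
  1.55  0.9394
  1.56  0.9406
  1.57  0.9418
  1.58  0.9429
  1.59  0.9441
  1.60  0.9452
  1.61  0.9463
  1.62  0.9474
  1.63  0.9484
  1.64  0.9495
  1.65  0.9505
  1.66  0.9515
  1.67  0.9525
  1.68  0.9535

$197.54

σ√T = 0.42·√0.5 = 0.2970
ln(S/K) + (r + σ²/2)T = ln(350/550) + (0.024 + 0.42²/2)·0.5 = -0.4520 + 0.0561 = -0.3959
d₁ = -0.3959 / 0.2970 = -1.3330 ≈ -1.33
d₂ = d₁ − σ√T = -1.3330 − 0.2970 = -1.6300 ≈ -1.63
exp(−rT) = exp(−0.024·0.5) = 0.9881
N(−d₂) = N(1.63) = 0.9484;  N(−d₁) = N(1.33) = 0.9082
P = 550·0.9881·0.9484 − 350·0.9082 = 515.4127 − 317.8700 = 197.5427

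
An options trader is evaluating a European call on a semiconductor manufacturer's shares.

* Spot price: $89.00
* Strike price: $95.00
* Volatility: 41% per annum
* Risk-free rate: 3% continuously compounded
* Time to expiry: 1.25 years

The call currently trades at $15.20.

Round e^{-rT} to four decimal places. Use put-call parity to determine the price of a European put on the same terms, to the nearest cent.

e^(−rT) = e^(−0.03·1.25) = 0.9632
Put-call parity: C − P = S − K·e^(−rT) = 89 − 95·0.9632 = 89 − 91.5040 = -2.5040
P = C − (C − P) = 15.20 − (-2.5040) = 17.7040

$17.70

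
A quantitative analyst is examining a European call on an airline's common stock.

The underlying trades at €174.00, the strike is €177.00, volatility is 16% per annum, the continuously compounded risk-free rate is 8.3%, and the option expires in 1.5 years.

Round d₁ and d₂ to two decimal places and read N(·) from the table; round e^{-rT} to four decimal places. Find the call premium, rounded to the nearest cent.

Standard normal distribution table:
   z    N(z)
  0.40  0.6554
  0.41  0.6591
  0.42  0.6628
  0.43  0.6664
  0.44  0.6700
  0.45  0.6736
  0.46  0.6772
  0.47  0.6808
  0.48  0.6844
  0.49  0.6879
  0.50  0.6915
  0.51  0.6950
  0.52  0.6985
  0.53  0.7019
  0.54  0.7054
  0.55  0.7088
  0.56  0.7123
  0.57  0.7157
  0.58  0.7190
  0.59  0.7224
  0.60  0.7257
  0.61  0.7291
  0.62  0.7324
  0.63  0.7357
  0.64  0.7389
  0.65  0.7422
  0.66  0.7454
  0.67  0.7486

σ√T = 0.16·√1.5 = 0.1960
d₁ = [ln(174/177) + (0.083 + 0.16²/2)·1.5] / 0.1960 = [-0.0171 + 0.1437] / 0.1960 = 0.6461 → 0.65
d₂ = d₁ − σ√T = 0.6461 − 0.1960 = 0.4501 → 0.45
exp(−rT) = exp(−0.083·1.5) = 0.8829
N(d₁) = N(0.65) = 0.7422;  N(d₂) = N(0.45) = 0.6736
C = 174·0.7422 − 177·0.8829·0.6736 = 129.1428 − 105.2657 = 23.8771

€23.88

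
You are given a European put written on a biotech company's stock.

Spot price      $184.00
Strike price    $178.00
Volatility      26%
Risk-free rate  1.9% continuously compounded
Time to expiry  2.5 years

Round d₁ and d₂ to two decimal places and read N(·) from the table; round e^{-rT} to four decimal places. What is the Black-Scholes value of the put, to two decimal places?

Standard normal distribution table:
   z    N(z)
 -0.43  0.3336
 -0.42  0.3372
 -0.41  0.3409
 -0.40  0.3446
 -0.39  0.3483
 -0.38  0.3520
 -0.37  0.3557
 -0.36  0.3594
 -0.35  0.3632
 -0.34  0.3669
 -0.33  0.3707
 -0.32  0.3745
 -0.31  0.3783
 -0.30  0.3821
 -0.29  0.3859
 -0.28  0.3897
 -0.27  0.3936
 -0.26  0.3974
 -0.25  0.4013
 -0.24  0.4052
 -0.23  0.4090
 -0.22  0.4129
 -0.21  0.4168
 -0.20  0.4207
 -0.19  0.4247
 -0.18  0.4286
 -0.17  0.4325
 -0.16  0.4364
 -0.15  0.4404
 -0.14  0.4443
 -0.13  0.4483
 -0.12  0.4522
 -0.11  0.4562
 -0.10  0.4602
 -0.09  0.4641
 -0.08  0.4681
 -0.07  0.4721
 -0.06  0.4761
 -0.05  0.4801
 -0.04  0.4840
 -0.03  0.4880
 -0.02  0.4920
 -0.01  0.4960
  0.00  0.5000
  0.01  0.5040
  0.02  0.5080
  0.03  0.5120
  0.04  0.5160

$22.14

T = 2.5;  σ√T = 0.4111
d₁ = [ln(184/178) + (0.019 + 0.26²/2)·2.5] / 0.4111 = [0.0332 + 0.1320] / 0.4111 = 0.4017 ≈ 0.40
d₂ = d₁ − σ√T = 0.4017 − 0.4111 = -0.0094 ≈ -0.01
e^(−rT) = e^(−0.019·2.5) = 0.9536
P = 178·0.9536·N(0.01) − 184·N(-0.40) = 178·0.9536·0.5040 − 184·0.3446 = 85.5494 − 63.4064 = 22.1430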